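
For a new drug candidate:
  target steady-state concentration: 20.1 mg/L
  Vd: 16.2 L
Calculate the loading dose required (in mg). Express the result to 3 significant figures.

LD = Css × Vd = 20.1 × 16.2 = 325.6 mg

326 mg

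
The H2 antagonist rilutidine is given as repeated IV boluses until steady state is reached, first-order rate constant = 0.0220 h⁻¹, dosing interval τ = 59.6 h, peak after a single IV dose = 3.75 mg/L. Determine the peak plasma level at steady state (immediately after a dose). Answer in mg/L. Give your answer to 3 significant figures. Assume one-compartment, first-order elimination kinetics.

e^(−kτ) = e^(−0.02200 × 59.6) = 0.2695
Accumulation ratio R = 1 / (1 − e^(−kτ)) = 1 / (1 − 0.2695) = 1.369
Steady-state peak = C₀ × R = 3.75 × 1.369 = 5.134 mg/L

5.13 mg/L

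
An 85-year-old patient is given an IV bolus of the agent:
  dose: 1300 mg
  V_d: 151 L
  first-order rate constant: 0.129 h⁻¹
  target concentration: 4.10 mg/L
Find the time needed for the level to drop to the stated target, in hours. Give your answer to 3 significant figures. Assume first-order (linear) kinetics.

5.75 h

C₀ = Dose / Vd = 1300 / 151 = 8.609 mg/L
t = ln(C₀ / C) / k = ln(8.609 / 4.10) / 0.1290
  = ln(2.100) / 0.1290 = 0.7419 / 0.1290 = 5.751 h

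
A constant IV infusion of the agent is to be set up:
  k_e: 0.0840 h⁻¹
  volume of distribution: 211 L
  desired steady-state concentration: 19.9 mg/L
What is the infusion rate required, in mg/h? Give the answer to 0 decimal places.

353 mg/h

CL = k × Vd = 0.08400 × 211 = 17.72 L/h
At steady state, infusion rate R₀ = Css × CL = 19.9 × 17.72 = 352.6 mg/h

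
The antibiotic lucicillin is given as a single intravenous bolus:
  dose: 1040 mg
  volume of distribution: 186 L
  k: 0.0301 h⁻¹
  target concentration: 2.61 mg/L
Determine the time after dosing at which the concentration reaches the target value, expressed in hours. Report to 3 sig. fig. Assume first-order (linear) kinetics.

C₀ = Dose / Vd = 1040 / 186 = 5.591 mg/L
t = ln(C₀ / C) / k = ln(5.591 / 2.61) / 0.03010
  = ln(2.142) / 0.03010 = 0.7617 / 0.03010 = 25.31 h

25.3 h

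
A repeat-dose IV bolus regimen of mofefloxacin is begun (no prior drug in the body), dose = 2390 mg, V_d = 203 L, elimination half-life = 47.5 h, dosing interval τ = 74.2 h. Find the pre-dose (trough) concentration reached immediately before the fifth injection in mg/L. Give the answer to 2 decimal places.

5.95 mg/L

C₀ per dose = Dose / Vd = 2390 / 203 = 11.77 mg/L
k = ln2 / t½ = 0.693147 / 47.5 = 0.01459 h⁻¹
Fraction remaining after one interval: r = e^(−kτ) = e^(−0.01459 × 74.2) = 0.3387
Before dose 5, 4 doses have been given (aged 1τ, 2τ, 3τ, 4τ).
C_trough = C₀ × (r + r² + … + r^4) = C₀ × r(1−r^4)/(1−r)
        = 11.77 × 0.3387 × (1 − 0.01316) / (1 − 0.3387) = 5.949 mg/L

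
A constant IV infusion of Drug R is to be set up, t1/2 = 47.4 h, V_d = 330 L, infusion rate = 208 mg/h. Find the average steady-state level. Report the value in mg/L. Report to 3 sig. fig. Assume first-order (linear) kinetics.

43.1 mg/L

k = ln2 / t½ = 0.693147 / 47.4 = 0.01462 h⁻¹
CL = k × Vd = 0.01462 × 330 = 4.825 L/h
At steady state Css = R₀ / CL = 208 / 4.825 = 43.11 mg/L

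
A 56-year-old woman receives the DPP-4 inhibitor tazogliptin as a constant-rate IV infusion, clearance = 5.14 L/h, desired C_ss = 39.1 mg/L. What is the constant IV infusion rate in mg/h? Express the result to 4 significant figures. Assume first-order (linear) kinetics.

At steady state, infusion rate R₀ = Css × CL = 39.1 × 5.140 = 201.0 mg/h

201.0 mg/h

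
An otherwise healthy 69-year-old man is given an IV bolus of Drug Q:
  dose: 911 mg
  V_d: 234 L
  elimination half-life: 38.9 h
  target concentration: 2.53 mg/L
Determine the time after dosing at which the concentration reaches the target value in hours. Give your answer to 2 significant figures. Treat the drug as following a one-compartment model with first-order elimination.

C₀ = Dose / Vd = 911.0 / 234 = 3.893 mg/L
k = ln2 / t½ = 0.693147 / 38.9 = 0.01782 h⁻¹
t = ln(C₀ / C) / k = ln(3.893 / 2.53) / 0.01782
  = ln(1.539) / 0.01782 = 0.4311 / 0.01782 = 24.19 h

24 h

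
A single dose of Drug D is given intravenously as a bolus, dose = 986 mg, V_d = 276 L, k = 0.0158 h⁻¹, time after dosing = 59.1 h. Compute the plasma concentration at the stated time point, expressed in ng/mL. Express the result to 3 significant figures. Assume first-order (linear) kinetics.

1400 ng/mL

C₀ = Dose / Vd = 986.0 / 276 = 3.572 mg/L
C = C₀ · e^(−k·t) = 3.572 × e^(−0.01580 × 59.1)
  = 3.572 × 0.3931 = 1.404 mg/L
Convert: 1.404 mg/L × 1000 = 1404 ng/mL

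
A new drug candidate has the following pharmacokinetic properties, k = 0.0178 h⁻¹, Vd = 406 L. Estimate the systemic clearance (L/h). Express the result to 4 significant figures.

CL = k × Vd = 0.0178 × 406 = 7.227 L/h

7.227 L/h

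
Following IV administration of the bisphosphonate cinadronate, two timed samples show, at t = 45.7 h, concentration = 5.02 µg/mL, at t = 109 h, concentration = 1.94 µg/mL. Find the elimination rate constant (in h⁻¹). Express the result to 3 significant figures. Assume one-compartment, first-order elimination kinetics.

0.0150 h⁻¹

k = ln(C₁/C₂) / (t₂ − t₁) = ln(5.02/1.94) / (109 − 45.7)
  = 0.9507 / 63.30 = 0.01502 h⁻¹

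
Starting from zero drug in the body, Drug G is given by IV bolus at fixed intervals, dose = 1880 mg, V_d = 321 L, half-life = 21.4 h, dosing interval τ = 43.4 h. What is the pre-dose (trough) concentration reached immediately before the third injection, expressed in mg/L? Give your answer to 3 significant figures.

1.79 mg/L

C₀ per dose = Dose / Vd = 1880 / 321 = 5.857 mg/L
k = ln2 / t½ = 0.693147 / 21.4 = 0.03239 h⁻¹
Fraction remaining after one interval: r = e^(−kτ) = e^(−0.03239 × 43.4) = 0.2452
Before dose 3, 2 doses have been given (aged 1τ, 2τ).
C_trough = C₀ × (r + r²) = 5.857 × (0.2452 + 0.06012) = 1.788 mg/L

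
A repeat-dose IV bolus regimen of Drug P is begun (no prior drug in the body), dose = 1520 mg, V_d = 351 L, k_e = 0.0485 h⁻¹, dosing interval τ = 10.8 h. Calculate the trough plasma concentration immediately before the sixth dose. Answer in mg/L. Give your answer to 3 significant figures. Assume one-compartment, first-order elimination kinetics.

5.83 mg/L

C₀ per dose = Dose / Vd = 1520 / 351 = 4.330 mg/L
Fraction remaining after one interval: r = e^(−kτ) = e^(−0.04850 × 10.8) = 0.5923
Before dose 6, 5 doses have been given (aged 1τ, 2τ, 3τ, 4τ, 5τ).
C_trough = C₀ × (r + r² + … + r^5) = C₀ × r(1−r^5)/(1−r)
        = 4.330 × 0.5923 × (1 − 0.07290) / (1 − 0.5923) = 5.832 mg/L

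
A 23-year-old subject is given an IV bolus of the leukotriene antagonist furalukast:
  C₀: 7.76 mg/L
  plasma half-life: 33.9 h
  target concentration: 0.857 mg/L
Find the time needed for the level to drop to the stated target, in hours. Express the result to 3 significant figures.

108 h

k = ln2 / t½ = 0.693147 / 33.9 = 0.02045 h⁻¹
t = ln(C₀ / C) / k = ln(7.760 / 0.857) / 0.02045
  = ln(9.055) / 0.02045 = 2.203 / 0.02045 = 107.7 h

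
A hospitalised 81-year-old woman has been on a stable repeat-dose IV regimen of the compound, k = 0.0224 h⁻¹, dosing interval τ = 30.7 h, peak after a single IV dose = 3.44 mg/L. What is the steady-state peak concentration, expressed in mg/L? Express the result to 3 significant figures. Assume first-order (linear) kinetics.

e^(−kτ) = e^(−0.02240 × 30.7) = 0.5027
Accumulation ratio R = 1 / (1 − e^(−kτ)) = 1 / (1 − 0.5027) = 2.011
Steady-state peak = C₀ × R = 3.44 × 2.011 = 6.918 mg/L

6.92 mg/L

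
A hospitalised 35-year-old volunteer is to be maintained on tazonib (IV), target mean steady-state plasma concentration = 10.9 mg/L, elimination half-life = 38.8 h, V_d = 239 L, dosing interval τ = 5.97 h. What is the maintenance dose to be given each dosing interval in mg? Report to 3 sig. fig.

278 mg

k = ln2 / t½ = 0.693147 / 38.8 = 0.01786 h⁻¹
CL = k × Vd = 0.01786 × 239 = 4.269 L/h
At steady state, Dose/τ = Css × CL.
Dose = Css × CL × τ = 10.9 × 4.269 × 5.97 = 277.8 mg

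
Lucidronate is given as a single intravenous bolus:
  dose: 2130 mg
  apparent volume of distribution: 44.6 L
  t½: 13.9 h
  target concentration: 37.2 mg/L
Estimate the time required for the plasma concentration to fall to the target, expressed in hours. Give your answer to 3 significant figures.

C₀ = Dose / Vd = 2130 / 44.6 = 47.76 mg/L
k = ln2 / t½ = 0.693147 / 13.9 = 0.04987 h⁻¹
t = ln(C₀ / C) / k = ln(47.76 / 37.2) / 0.04987
  = ln(1.284) / 0.04987 = 0.2500 / 0.04987 = 5.013 h

5.01 h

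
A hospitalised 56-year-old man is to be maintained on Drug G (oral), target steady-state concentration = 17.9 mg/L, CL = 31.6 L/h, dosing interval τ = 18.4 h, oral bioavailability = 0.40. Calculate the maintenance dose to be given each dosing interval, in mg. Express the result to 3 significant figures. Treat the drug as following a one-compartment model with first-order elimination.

26000 mg

At steady state, F × (Dose/τ) = Css × CL.
Dose = Css × CL × τ / F = 17.9 × 31.60 × 18.4 / 0.40 = 26020 mg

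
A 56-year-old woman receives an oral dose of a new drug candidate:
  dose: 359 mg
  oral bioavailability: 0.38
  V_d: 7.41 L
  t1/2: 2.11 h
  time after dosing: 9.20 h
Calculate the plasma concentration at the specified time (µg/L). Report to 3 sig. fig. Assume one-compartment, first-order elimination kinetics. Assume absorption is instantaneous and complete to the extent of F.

Amount reaching circulation = F × Dose = 0.38 × 359.0 = 136.4 mg
C₀ = F·Dose / Vd = 136.4 / 7.41 = 18.41 mg/L
k = ln2 / t½ = 0.693147 / 2.11 = 0.3285 h⁻¹
C = C₀ · e^(−k·t) = 18.41 × e^(−0.3285 × 9.20)
  = 18.41 × 0.04869 = 0.8964 mg/L
Convert: 0.8964 mg/L × 1000 = 896.4 µg/L

896 µg/L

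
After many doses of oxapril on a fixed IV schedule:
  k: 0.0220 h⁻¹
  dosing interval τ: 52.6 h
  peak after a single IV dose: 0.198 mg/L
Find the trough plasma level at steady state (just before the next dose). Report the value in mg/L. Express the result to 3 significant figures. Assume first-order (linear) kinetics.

0.0908 mg/L

e^(−kτ) = e^(−0.02200 × 52.6) = 0.3144
Accumulation ratio R = 1 / (1 − e^(−kτ)) = 1 / (1 − 0.3144) = 1.459
Steady-state trough = C₀ × R × e^(−kτ) = 0.198 × 1.459 × 0.3144 = 0.09082 mg/L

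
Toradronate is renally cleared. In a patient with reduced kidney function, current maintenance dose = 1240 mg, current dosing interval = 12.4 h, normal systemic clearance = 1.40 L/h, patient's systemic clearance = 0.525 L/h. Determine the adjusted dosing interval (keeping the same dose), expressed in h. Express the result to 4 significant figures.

To keep the same average steady-state level, dosing rate must scale with clearance.
CL ratio = 0.525 / 1.40 = 0.3750
New interval (same dose) = 12.4 / 0.3750 = 33.07 h

33.07 h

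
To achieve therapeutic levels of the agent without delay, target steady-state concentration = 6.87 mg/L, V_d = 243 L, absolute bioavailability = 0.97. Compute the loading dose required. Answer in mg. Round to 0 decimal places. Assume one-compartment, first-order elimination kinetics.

1721 mg

LD = Css × Vd / F = 6.87 × 243 / 0.97 = 1721 mg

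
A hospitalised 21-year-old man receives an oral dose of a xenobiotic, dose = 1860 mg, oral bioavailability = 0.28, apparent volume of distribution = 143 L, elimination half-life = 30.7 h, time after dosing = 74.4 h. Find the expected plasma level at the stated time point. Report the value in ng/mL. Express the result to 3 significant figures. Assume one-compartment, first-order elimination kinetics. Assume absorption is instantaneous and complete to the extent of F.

679 ng/mL

Amount reaching circulation = F × Dose = 0.28 × 1860 = 520.8 mg
C₀ = F·Dose / Vd = 520.8 / 143 = 3.642 mg/L
k = ln2 / t½ = 0.693147 / 30.7 = 0.02258 h⁻¹
C = C₀ · e^(−k·t) = 3.642 × e^(−0.02258 × 74.4)
  = 3.642 × 0.1864 = 0.6789 mg/L
Convert: 0.6789 mg/L × 1000 = 678.9 ng/mL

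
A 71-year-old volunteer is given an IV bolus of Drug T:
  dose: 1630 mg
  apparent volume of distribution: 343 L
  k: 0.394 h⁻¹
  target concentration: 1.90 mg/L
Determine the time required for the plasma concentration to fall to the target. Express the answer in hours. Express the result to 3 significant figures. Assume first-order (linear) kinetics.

C₀ = Dose / Vd = 1630 / 343 = 4.752 mg/L
t = ln(C₀ / C) / k = ln(4.752 / 1.90) / 0.3940
  = ln(2.501) / 0.3940 = 0.9167 / 0.3940 = 2.327 h

2.33 h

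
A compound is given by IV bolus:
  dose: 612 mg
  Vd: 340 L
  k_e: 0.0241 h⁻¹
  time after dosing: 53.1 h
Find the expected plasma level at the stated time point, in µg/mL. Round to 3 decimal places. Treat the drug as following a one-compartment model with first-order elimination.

0.501 µg/mL

C₀ = Dose / Vd = 612.0 / 340 = 1.800 mg/L
C = C₀ · e^(−k·t) = 1.800 × e^(−0.02410 × 53.1)
  = 1.800 × 0.2781 = 0.5006 mg/L
(0.5006 mg/L = 0.5006 µg/mL)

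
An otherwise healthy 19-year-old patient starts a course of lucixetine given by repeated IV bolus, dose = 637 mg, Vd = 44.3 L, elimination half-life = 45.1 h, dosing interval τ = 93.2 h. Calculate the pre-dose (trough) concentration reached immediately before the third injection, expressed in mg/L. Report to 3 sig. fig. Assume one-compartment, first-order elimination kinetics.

C₀ per dose = Dose / Vd = 637 / 44.3 = 14.38 mg/L
k = ln2 / t½ = 0.693147 / 45.1 = 0.01537 h⁻¹
Fraction remaining after one interval: r = e^(−kτ) = e^(−0.01537 × 93.2) = 0.2387
Before dose 3, 2 doses have been given (aged 1τ, 2τ).
C_trough = C₀ × (r + r²) = 14.38 × (0.2387 + 0.05698) = 4.252 mg/L

4.25 mg/L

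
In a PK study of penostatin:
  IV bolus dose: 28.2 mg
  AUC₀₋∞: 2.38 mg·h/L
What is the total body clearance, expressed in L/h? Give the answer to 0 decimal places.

12 L/h

CL = Dose / AUC = 28.2 / 2.38 = 11.85 L/h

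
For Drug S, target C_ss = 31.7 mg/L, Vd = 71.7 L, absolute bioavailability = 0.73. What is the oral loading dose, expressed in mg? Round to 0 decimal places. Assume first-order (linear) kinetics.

3114 mg

LD = Css × Vd / F = 31.7 × 71.7 / 0.73 = 3114 mg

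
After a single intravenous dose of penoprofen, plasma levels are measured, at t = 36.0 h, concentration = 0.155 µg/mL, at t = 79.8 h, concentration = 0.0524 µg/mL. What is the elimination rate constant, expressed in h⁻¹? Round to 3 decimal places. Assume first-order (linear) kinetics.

k = ln(C₁/C₂) / (t₂ − t₁) = ln(0.155/0.0524) / (79.8 − 36.0)
  = 1.085 / 43.80 = 0.02477 h⁻¹

0.025 h⁻¹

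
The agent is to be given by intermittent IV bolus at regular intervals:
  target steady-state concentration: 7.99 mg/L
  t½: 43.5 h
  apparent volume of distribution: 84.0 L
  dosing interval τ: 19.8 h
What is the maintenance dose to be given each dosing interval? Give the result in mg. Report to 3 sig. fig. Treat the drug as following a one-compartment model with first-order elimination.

k = ln2 / t½ = 0.693147 / 43.5 = 0.01593 h⁻¹
CL = k × Vd = 0.01593 × 84.0 = 1.338 L/h
At steady state, Dose/τ = Css × CL.
Dose = Css × CL × τ = 7.99 × 1.338 × 19.8 = 211.7 mg

212 mg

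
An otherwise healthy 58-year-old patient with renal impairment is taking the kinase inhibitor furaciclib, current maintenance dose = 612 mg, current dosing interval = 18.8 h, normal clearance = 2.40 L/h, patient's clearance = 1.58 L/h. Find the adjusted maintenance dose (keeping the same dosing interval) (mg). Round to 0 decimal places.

403 mg

To keep the same average steady-state level, dosing rate must scale with clearance.
CL ratio = 1.58 / 2.40 = 0.6583
New dose (same interval) = 612 × 0.6583 = 402.9 mg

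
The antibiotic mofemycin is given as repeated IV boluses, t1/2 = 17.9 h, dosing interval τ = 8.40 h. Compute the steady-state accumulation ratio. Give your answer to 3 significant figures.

3.60

k = ln2 / t½ = 0.693147 / 17.9 = 0.03872 h⁻¹
e^(−kτ) = e^(−0.03872 × 8.40) = 0.7223
Accumulation ratio R = 1 / (1 − e^(−kτ)) = 1 / (1 − 0.7223) = 3.601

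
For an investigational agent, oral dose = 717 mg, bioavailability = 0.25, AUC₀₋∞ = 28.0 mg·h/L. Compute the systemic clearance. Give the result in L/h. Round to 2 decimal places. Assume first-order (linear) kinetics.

6.40 L/h

CL = F·Dose / AUC = 0.25 × 717 / 28.0 = 6.402 L/h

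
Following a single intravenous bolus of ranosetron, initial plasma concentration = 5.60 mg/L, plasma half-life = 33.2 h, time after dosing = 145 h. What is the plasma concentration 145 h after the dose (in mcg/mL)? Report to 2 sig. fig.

k = ln2 / t½ = 0.693147 / 33.2 = 0.02088 h⁻¹
C = C₀ · e^(−k·t) = 5.600 × e^(−0.02088 × 145)
  = 5.600 × 0.04843 = 0.2712 mg/L
(0.2712 mg/L = 0.2712 mcg/mL)

0.27 mcg/mL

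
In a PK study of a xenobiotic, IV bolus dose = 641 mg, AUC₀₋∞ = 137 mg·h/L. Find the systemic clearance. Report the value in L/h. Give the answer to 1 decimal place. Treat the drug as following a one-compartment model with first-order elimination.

4.7 L/h

CL = Dose / AUC = 641 / 137 = 4.679 L/h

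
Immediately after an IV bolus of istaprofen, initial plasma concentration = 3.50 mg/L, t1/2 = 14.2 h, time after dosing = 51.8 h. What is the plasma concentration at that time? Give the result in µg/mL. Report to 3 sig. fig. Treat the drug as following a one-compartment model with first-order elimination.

0.279 µg/mL

k = ln2 / t½ = 0.693147 / 14.2 = 0.04881 h⁻¹
C = C₀ · e^(−k·t) = 3.500 × e^(−0.04881 × 51.8)
  = 3.500 × 0.07979 = 0.2793 mg/L
(0.2793 mg/L = 0.2793 µg/mL)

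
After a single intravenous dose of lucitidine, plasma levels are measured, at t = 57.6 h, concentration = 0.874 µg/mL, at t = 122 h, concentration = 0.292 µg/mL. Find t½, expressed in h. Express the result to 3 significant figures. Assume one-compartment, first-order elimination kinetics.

40.7 h

k = ln(C₁/C₂) / (t₂ − t₁) = ln(0.874/0.292) / (122 − 57.6)
  = 1.096 / 64.40 = 0.01702 h⁻¹
t½ = ln2 / k = 0.693147 / 0.01702 = 40.73 h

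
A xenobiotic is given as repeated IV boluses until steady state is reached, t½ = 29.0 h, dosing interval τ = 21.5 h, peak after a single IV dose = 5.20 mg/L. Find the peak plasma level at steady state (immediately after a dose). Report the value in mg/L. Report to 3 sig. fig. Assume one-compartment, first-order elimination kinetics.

k = ln2 / t½ = 0.693147 / 29.0 = 0.02390 h⁻¹
e^(−kτ) = e^(−0.02390 × 21.5) = 0.5982
Accumulation ratio R = 1 / (1 − e^(−kτ)) = 1 / (1 − 0.5982) = 2.489
Steady-state peak = C₀ × R = 5.20 × 2.489 = 12.94 mg/L

12.9 mg/L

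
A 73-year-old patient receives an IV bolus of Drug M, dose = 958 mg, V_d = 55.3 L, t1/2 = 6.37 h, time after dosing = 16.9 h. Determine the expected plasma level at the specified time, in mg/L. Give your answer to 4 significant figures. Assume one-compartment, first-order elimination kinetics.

2.754 mg/L

C₀ = Dose / Vd = 958.0 / 55.3 = 17.32 mg/L
k = ln2 / t½ = 0.693147 / 6.37 = 0.1088 h⁻¹
C = C₀ · e^(−k·t) = 17.32 × e^(−0.1088 × 16.9)
  = 17.32 × 0.1590 = 2.754 mg/L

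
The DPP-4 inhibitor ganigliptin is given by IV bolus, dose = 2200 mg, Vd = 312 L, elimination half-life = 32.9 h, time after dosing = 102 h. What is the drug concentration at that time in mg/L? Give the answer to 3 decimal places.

C₀ = Dose / Vd = 2200 / 312 = 7.051 mg/L
k = ln2 / t½ = 0.693147 / 32.9 = 0.02107 h⁻¹
C = C₀ · e^(−k·t) = 7.051 × e^(−0.02107 × 102)
  = 7.051 × 0.1166 = 0.8221 mg/L

0.822 mg/L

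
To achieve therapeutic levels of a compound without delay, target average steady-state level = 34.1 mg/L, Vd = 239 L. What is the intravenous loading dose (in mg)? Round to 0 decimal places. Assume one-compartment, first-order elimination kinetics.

8150 mg

LD = Css × Vd = 34.1 × 239 = 8150 mg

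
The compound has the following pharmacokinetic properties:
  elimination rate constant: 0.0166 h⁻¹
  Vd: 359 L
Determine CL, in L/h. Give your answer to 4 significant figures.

5.959 L/h

CL = k × Vd = 0.0166 × 359 = 5.959 L/h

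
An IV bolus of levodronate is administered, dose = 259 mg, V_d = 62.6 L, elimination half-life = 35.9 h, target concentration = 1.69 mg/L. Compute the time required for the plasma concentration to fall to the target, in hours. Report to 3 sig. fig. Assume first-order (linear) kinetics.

C₀ = Dose / Vd = 259.0 / 62.6 = 4.137 mg/L
k = ln2 / t½ = 0.693147 / 35.9 = 0.01931 h⁻¹
t = ln(C₀ / C) / k = ln(4.137 / 1.69) / 0.01931
  = ln(2.448) / 0.01931 = 0.8953 / 0.01931 = 46.36 h

46.4 h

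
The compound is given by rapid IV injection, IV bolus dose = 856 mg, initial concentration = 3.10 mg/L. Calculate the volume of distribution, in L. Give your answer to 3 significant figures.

Vd = Dose / C₀ = 856.0 / 3.10 = 276.1 L

276 L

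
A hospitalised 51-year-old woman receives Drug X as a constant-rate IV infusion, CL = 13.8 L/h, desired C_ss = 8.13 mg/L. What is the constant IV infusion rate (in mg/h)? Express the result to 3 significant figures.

112 mg/h

At steady state, infusion rate R₀ = Css × CL = 8.13 × 13.80 = 112.2 mg/h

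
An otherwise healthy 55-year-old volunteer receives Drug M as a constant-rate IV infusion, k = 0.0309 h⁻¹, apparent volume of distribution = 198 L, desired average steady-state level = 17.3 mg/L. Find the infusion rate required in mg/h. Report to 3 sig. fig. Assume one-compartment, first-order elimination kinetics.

CL = k × Vd = 0.03090 × 198 = 6.118 L/h
At steady state, infusion rate R₀ = Css × CL = 17.3 × 6.118 = 105.8 mg/h

106 mg/h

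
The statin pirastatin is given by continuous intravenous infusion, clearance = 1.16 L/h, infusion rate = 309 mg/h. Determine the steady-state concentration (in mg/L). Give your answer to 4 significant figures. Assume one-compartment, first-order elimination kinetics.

266.4 mg/L

At steady state Css = R₀ / CL = 309 / 1.160 = 266.4 mg/L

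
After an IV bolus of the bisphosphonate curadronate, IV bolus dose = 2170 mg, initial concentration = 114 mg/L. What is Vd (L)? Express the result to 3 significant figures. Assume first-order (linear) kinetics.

19.0 L

Vd = Dose / C₀ = 2170 / 114 = 19.04 L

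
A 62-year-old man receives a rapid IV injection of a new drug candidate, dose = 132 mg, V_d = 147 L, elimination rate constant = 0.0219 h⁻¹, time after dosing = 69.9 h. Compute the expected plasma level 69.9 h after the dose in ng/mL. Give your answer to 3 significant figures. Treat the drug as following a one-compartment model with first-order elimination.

C₀ = Dose / Vd = 132.0 / 147 = 0.8980 mg/L
C = C₀ · e^(−k·t) = 0.8980 × e^(−0.02190 × 69.9)
  = 0.8980 × 0.2164 = 0.1943 mg/L
Convert: 0.1943 mg/L × 1000 = 194.3 ng/mL

194 ng/mL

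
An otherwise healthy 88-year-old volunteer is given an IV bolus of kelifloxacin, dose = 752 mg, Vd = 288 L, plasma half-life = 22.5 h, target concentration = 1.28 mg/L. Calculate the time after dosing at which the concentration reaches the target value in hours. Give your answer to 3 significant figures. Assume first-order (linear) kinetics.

C₀ = Dose / Vd = 752.0 / 288 = 2.611 mg/L
k = ln2 / t½ = 0.693147 / 22.5 = 0.03081 h⁻¹
t = ln(C₀ / C) / k = ln(2.611 / 1.28) / 0.03081
  = ln(2.040) / 0.03081 = 0.7129 / 0.03081 = 23.14 h

23.1 h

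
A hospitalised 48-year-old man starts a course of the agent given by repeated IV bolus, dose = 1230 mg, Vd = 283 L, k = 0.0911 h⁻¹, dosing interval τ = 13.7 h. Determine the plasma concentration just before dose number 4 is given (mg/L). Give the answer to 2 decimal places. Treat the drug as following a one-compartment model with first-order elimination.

C₀ per dose = Dose / Vd = 1230 / 283 = 4.346 mg/L
Fraction remaining after one interval: r = e^(−kτ) = e^(−0.09110 × 13.7) = 0.2871
Before dose 4, 3 doses have been given (aged 1τ, 2τ, 3τ).
C_trough = C₀ × (r + r² + … + r^3) = C₀ × r(1−r^3)/(1−r)
        = 4.346 × 0.2871 × (1 − 0.02366) / (1 − 0.2871) = 1.709 mg/L

1.71 mg/L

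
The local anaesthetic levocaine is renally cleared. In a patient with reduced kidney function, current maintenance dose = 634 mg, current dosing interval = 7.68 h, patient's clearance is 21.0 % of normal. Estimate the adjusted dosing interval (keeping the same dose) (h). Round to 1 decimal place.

To keep the same average steady-state level, dosing rate must scale with clearance.
CL ratio = 21.0 / 100 = 0.2100
New interval (same dose) = 7.68 / 0.2100 = 36.57 h

36.6 h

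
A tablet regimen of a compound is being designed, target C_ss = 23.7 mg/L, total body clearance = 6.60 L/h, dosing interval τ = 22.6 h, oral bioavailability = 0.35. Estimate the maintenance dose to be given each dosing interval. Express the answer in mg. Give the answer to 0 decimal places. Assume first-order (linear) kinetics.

At steady state, F × (Dose/τ) = Css × CL.
Dose = Css × CL × τ / F = 23.7 × 6.600 × 22.6 / 0.35 = 10100 mg

10100 mg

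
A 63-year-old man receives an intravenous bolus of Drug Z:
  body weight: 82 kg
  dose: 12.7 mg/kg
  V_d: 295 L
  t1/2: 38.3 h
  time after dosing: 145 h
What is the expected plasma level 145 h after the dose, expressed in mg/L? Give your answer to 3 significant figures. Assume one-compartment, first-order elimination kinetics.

0.256 mg/L

Total dose = 12.7 × 82 = 1041 mg
C₀ = Dose / Vd = 1041 / 295 = 3.529 mg/L
k = ln2 / t½ = 0.693147 / 38.3 = 0.01810 h⁻¹
C = C₀ · e^(−k·t) = 3.529 × e^(−0.01810 × 145)
  = 3.529 × 0.07248 = 0.2558 mg/L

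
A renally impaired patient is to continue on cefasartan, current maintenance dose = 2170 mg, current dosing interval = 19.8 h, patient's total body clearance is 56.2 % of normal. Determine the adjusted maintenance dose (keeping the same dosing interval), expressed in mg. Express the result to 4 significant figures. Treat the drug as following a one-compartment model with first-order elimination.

To keep the same average steady-state level, dosing rate must scale with clearance.
CL ratio = 56.2 / 100 = 0.5620
New dose (same interval) = 2170 × 0.5620 = 1220 mg

1220 mg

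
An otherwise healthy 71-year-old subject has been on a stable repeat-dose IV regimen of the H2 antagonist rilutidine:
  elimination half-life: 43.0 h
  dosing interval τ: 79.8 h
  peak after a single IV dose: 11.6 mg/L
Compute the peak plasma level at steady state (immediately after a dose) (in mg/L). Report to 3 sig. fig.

k = ln2 / t½ = 0.693147 / 43.0 = 0.01612 h⁻¹
e^(−kτ) = e^(−0.01612 × 79.8) = 0.2763
Accumulation ratio R = 1 / (1 − e^(−kτ)) = 1 / (1 − 0.2763) = 1.382
Steady-state peak = C₀ × R = 11.6 × 1.382 = 16.03 mg/L

16.0 mg/L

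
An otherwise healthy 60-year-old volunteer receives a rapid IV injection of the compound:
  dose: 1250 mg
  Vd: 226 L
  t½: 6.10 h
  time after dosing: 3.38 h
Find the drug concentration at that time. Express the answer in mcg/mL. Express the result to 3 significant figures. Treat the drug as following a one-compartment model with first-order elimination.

3.77 mcg/mL

C₀ = Dose / Vd = 1250 / 226 = 5.531 mg/L
k = ln2 / t½ = 0.693147 / 6.10 = 0.1136 h⁻¹
C = C₀ · e^(−k·t) = 5.531 × e^(−0.1136 × 3.38)
  = 5.531 × 0.6812 = 3.768 mg/L
(3.768 mg/L = 3.768 mcg/mL)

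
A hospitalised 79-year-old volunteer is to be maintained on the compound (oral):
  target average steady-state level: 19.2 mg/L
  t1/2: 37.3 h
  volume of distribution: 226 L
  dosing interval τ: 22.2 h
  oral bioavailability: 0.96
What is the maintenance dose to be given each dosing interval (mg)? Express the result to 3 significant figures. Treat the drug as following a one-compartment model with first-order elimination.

k = ln2 / t½ = 0.693147 / 37.3 = 0.01858 h⁻¹
CL = k × Vd = 0.01858 × 226 = 4.199 L/h
At steady state, F × (Dose/τ) = Css × CL.
Dose = Css × CL × τ / F = 19.2 × 4.199 × 22.2 / 0.96 = 1864 mg

1860 mg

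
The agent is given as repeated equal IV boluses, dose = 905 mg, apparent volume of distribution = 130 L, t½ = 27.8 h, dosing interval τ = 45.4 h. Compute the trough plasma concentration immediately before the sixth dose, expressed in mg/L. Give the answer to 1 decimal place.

C₀ per dose = Dose / Vd = 905 / 130 = 6.962 mg/L
k = ln2 / t½ = 0.693147 / 27.8 = 0.02493 h⁻¹
Fraction remaining after one interval: r = e^(−kτ) = e^(−0.02493 × 45.4) = 0.3224
Before dose 6, 5 doses have been given (aged 1τ, 2τ, 3τ, 4τ, 5τ).
C_trough = C₀ × (r + r² + … + r^5) = C₀ × r(1−r^5)/(1−r)
        = 6.962 × 0.3224 × (1 − 0.003483) / (1 − 0.3224) = 3.301 mg/L

3.3 mg/L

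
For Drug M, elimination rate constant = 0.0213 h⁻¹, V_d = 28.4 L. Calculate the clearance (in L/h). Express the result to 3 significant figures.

0.605 L/h

CL = k × Vd = 0.0213 × 28.4 = 0.6049 L/h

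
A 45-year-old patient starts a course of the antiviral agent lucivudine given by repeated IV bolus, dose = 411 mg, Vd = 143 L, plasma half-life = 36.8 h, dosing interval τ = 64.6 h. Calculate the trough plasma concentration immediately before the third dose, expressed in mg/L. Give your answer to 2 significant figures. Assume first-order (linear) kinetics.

1.1 mg/L

C₀ per dose = Dose / Vd = 411 / 143 = 2.874 mg/L
k = ln2 / t½ = 0.693147 / 36.8 = 0.01884 h⁻¹
Fraction remaining after one interval: r = e^(−kτ) = e^(−0.01884 × 64.6) = 0.2961
Before dose 3, 2 doses have been given (aged 1τ, 2τ).
C_trough = C₀ × (r + r²) = 2.874 × (0.2961 + 0.08768) = 1.103 mg/L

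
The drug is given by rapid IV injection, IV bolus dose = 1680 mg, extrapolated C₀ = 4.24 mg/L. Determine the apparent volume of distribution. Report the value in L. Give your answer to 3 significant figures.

396 L

Vd = Dose / C₀ = 1680 / 4.24 = 396.2 L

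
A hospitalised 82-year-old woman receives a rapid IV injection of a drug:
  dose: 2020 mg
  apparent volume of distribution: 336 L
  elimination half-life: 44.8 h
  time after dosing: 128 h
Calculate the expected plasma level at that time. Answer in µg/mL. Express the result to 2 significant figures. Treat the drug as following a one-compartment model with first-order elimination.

0.83 µg/mL

C₀ = Dose / Vd = 2020 / 336 = 6.012 mg/L
k = ln2 / t½ = 0.693147 / 44.8 = 0.01547 h⁻¹
C = C₀ · e^(−k·t) = 6.012 × e^(−0.01547 × 128)
  = 6.012 × 0.1380 = 0.8297 mg/L
(0.8297 mg/L = 0.8297 µg/mL)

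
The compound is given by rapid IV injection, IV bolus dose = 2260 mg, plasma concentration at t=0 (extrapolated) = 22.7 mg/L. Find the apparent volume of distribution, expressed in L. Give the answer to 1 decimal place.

99.6 L

Vd = Dose / C₀ = 2260 / 22.7 = 99.56 L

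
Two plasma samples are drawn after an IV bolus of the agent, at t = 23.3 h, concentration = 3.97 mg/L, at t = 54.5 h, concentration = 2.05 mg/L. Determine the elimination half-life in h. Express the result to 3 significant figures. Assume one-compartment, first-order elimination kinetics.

32.7 h

k = ln(C₁/C₂) / (t₂ − t₁) = ln(3.97/2.05) / (54.5 − 23.3)
  = 0.6609 / 31.20 = 0.02118 h⁻¹
t½ = ln2 / k = 0.693147 / 0.02118 = 32.73 h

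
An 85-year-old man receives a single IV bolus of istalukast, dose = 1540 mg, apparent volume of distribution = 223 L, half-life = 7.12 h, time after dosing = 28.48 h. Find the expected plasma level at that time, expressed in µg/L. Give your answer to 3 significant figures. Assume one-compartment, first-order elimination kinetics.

C₀ = Dose / Vd = 1540 / 223 = 6.906 mg/L
k = ln2 / t½ = 0.693147 / 7.12 = 0.09735 h⁻¹
t / t½ = 28.48 / 7.12 = 4 half-lives
C = C₀ × (1/2)^4 = 6.906 × 0.06250 = 0.4316 mg/L
Convert: 0.4316 mg/L × 1000 = 431.6 µg/L

432 µg/L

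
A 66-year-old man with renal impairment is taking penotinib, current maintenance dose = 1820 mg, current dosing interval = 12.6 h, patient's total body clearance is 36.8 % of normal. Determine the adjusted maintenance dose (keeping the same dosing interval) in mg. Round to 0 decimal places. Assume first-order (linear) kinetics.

To keep the same average steady-state level, dosing rate must scale with clearance.
CL ratio = 36.8 / 100 = 0.3680
New dose (same interval) = 1820 × 0.3680 = 669.8 mg

670 mg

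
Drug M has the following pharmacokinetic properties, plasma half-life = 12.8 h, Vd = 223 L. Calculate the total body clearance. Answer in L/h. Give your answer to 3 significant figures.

12.1 L/h

k = ln2 / t½ = 0.693147 / 12.8 = 0.05415 h⁻¹
CL = k × Vd = 0.05415 × 223 = 12.08 L/h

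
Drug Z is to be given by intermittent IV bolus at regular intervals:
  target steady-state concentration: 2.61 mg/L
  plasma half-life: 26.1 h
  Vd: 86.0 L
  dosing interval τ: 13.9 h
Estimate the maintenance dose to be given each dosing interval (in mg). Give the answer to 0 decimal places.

83 mg

k = ln2 / t½ = 0.693147 / 26.1 = 0.02656 h⁻¹
CL = k × Vd = 0.02656 × 86.0 = 2.284 L/h
At steady state, Dose/τ = Css × CL.
Dose = Css × CL × τ = 2.61 × 2.284 × 13.9 = 82.86 mg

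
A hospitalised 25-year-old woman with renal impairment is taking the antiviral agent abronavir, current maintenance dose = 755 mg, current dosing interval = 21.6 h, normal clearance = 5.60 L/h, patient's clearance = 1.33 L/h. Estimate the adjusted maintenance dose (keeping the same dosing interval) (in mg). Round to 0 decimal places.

To keep the same average steady-state level, dosing rate must scale with clearance.
CL ratio = 1.33 / 5.60 = 0.2375
New dose (same interval) = 755 × 0.2375 = 179.3 mg

179 mg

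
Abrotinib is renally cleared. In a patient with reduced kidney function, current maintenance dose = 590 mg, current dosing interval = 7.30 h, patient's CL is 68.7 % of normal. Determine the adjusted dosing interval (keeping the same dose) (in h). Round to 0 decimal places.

11 h

To keep the same average steady-state level, dosing rate must scale with clearance.
CL ratio = 68.7 / 100 = 0.6870
New interval (same dose) = 7.30 / 0.6870 = 10.63 h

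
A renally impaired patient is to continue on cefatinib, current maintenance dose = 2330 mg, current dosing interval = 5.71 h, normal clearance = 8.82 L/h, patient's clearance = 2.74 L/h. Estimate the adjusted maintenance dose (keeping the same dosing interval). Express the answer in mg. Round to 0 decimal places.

To keep the same average steady-state level, dosing rate must scale with clearance.
CL ratio = 2.74 / 8.82 = 0.3107
New dose (same interval) = 2330 × 0.3107 = 723.9 mg

724 mg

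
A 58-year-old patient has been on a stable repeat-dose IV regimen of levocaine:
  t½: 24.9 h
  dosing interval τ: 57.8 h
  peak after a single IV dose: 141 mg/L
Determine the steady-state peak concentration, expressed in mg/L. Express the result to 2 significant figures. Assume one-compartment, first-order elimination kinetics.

k = ln2 / t½ = 0.693147 / 24.9 = 0.02784 h⁻¹
e^(−kτ) = e^(−0.02784 × 57.8) = 0.2001
Accumulation ratio R = 1 / (1 − e^(−kτ)) = 1 / (1 − 0.2001) = 1.250
Steady-state peak = C₀ × R = 141 × 1.250 = 176.3 mg/L

180 mg/L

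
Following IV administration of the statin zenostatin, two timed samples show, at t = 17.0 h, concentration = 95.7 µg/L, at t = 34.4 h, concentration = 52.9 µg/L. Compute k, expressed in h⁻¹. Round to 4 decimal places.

k = ln(C₁/C₂) / (t₂ − t₁) = ln(95.7/52.9) / (34.4 − 17.0)
  = 0.5928 / 17.40 = 0.03407 h⁻¹

0.0341 h⁻¹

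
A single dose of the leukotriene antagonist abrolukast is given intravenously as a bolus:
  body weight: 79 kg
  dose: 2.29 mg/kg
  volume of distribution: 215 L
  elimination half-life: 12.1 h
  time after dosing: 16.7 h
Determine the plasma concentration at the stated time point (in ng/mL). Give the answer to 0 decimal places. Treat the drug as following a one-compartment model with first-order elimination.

323 ng/mL

Total dose = 2.29 × 79 = 180.9 mg
C₀ = Dose / Vd = 180.9 / 215 = 0.8414 mg/L
k = ln2 / t½ = 0.693147 / 12.1 = 0.05728 h⁻¹
C = C₀ · e^(−k·t) = 0.8414 × e^(−0.05728 × 16.7)
  = 0.8414 × 0.3842 = 0.3233 mg/L
Convert: 0.3233 mg/L × 1000 = 323.3 ng/mL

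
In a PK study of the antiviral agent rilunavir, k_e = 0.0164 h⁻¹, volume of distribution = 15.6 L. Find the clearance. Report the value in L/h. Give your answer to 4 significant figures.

0.2558 L/h

CL = k × Vd = 0.0164 × 15.6 = 0.2558 L/h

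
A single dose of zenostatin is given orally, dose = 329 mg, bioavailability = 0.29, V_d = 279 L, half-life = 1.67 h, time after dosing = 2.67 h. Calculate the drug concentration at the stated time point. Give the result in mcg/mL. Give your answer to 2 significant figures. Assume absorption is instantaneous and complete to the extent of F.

0.11 mcg/mL

Amount reaching circulation = F × Dose = 0.29 × 329.0 = 95.41 mg
C₀ = F·Dose / Vd = 95.41 / 279 = 0.3420 mg/L
k = ln2 / t½ = 0.693147 / 1.67 = 0.4151 h⁻¹
C = C₀ · e^(−k·t) = 0.3420 × e^(−0.4151 × 2.67)
  = 0.3420 × 0.3301 = 0.1129 mg/L
(0.1129 mg/L = 0.1129 mcg/mL)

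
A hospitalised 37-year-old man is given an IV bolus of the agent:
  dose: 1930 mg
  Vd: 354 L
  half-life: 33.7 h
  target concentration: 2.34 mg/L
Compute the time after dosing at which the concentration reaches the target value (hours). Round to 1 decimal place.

C₀ = Dose / Vd = 1930 / 354 = 5.452 mg/L
k = ln2 / t½ = 0.693147 / 33.7 = 0.02057 h⁻¹
t = ln(C₀ / C) / k = ln(5.452 / 2.34) / 0.02057
  = ln(2.330) / 0.02057 = 0.8459 / 0.02057 = 41.12 h

41.1 h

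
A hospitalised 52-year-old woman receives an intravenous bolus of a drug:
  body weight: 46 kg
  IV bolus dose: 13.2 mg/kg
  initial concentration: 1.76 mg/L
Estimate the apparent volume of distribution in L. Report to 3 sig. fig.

345 L

Dose = 13.2 × 46 = 607.2 mg
Vd = Dose / C₀ = 607.2 / 1.76 = 345.0 L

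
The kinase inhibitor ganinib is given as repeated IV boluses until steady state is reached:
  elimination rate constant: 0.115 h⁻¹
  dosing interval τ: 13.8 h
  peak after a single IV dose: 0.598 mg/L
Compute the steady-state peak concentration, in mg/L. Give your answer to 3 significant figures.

0.752 mg/L

e^(−kτ) = e^(−0.1150 × 13.8) = 0.2045
Accumulation ratio R = 1 / (1 − e^(−kτ)) = 1 / (1 − 0.2045) = 1.257
Steady-state peak = C₀ × R = 0.598 × 1.257 = 0.7517 mg/L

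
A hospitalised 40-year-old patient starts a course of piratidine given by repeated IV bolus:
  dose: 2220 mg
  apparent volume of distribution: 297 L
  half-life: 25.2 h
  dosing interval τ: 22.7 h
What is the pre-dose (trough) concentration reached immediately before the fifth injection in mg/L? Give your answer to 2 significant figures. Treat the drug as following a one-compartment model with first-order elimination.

C₀ per dose = Dose / Vd = 2220 / 297 = 7.475 mg/L
k = ln2 / t½ = 0.693147 / 25.2 = 0.02751 h⁻¹
Fraction remaining after one interval: r = e^(−kτ) = e^(−0.02751 × 22.7) = 0.5355
Before dose 5, 4 doses have been given (aged 1τ, 2τ, 3τ, 4τ).
C_trough = C₀ × (r + r² + … + r^4) = C₀ × r(1−r^4)/(1−r)
        = 7.475 × 0.5355 × (1 − 0.08223) / (1 − 0.5355) = 7.909 mg/L

7.9 mg/L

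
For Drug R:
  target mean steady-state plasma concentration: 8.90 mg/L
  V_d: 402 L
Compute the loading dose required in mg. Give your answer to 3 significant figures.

LD = Css × Vd = 8.90 × 402 = 3578 mg

3580 mg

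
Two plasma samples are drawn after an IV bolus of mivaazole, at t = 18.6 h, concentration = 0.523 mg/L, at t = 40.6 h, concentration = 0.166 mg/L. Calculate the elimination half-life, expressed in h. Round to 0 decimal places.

k = ln(C₁/C₂) / (t₂ − t₁) = ln(0.523/0.166) / (40.6 − 18.6)
  = 1.148 / 22.00 = 0.05218 h⁻¹
t½ = ln2 / k = 0.693147 / 0.05218 = 13.28 h

13 h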